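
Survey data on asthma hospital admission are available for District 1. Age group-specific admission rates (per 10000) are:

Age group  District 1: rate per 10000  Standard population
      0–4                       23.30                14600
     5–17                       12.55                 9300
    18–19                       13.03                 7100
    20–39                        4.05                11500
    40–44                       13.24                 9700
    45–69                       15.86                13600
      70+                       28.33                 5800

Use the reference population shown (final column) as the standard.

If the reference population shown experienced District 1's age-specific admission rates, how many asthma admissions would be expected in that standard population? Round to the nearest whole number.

Expected asthma admissions = Σ (standard pop × age-specific rate ÷ 10000)
= 14600×23.30/10000 + 9300×12.55/10000 + 7100×13.03/10000 + 11500×4.05/10000 + 9700×13.24/10000 + 13600×15.86/10000 + 5800×28.33/10000
= 34.02 + 11.67 + 9.25 + 4.66 + 12.84 + 21.57 + 16.43 = 110.44.

110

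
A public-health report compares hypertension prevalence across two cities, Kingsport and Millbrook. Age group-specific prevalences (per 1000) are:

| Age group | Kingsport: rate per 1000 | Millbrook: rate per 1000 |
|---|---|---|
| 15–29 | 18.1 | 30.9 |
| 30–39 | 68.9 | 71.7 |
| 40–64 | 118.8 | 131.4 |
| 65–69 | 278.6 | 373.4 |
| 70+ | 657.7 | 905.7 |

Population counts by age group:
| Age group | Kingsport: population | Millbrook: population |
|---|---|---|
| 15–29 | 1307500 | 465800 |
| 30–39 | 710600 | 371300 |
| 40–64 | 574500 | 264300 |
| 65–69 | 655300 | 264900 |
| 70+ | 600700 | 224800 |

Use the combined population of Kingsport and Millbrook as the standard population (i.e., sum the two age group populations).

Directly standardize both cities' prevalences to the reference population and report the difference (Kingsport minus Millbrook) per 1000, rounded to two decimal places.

-60.34

Combined standard total = 5439700; weights = 0.3260, 0.1989, 0.1542, 0.1692, 0.1518.
Kingsport: 0.3260×18.1 + 0.1989×68.9 + 0.1542×118.8 + 0.1692×278.6 + 0.1518×657.7 = 184.8610 per 1000.
Millbrook: 0.3260×30.9 + 0.1989×71.7 + 0.1542×131.4 + 0.1692×373.4 + 0.1518×905.7 = 245.2054 per 1000.
Difference = 184.8610 − 245.2054 = -60.3444.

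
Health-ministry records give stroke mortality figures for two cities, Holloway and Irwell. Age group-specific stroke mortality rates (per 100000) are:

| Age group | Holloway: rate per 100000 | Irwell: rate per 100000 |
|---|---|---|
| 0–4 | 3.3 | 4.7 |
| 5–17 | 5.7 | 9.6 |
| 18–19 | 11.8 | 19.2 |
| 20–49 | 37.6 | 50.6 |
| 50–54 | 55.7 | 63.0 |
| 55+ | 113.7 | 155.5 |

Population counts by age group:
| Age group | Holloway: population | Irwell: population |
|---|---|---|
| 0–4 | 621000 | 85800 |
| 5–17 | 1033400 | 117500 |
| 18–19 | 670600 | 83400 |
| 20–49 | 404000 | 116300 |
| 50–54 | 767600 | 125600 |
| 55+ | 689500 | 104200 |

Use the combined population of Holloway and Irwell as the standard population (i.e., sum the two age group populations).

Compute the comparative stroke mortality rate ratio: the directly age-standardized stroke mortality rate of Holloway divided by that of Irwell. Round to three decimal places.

Combined standard total = 4818900; weights = 0.1467, 0.2388, 0.1565, 0.1080, 0.1854, 0.1647.
Holloway: 0.1467×3.3 + 0.2388×5.7 + 0.1565×11.8 + 0.1080×37.6 + 0.1854×55.7 + 0.1647×113.7 = 36.8026 per 100000.
Irwell: 0.1467×4.7 + 0.2388×9.6 + 0.1565×19.2 + 0.1080×50.6 + 0.1854×63.0 + 0.1647×155.5 = 48.7386 per 100000.
Ratio = 36.8026 ÷ 48.7386 = 0.75510.

0.755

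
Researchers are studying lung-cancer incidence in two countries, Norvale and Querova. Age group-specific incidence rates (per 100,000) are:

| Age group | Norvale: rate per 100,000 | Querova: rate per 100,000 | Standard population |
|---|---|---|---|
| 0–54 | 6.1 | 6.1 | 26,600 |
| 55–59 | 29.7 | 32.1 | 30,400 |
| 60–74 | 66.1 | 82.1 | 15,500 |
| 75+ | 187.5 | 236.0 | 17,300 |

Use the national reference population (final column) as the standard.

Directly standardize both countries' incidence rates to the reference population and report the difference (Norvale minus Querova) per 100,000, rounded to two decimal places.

-12.92

Standard total = 89,800; weights = 0.2962, 0.3385, 0.1726, 0.1927.
Norvale: 0.2962×6.1 + 0.3385×29.7 + 0.1726×66.1 + 0.1927×187.5 = 59.3924 per 100,000.
Querova: 0.2962×6.1 + 0.3385×32.1 + 0.1726×82.1 + 0.1927×236.0 = 72.3101 per 100,000.
Difference = 59.3924 − 72.3101 = -12.9177.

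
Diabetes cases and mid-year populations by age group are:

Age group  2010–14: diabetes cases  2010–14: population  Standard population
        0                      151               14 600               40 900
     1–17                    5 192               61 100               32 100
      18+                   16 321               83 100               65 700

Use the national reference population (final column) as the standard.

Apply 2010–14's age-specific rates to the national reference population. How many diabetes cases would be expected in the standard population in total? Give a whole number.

16054

Age-specific rates per 1 000 for 2010–14: 10.342, 84.975, 196.402.
Expected diabetes cases = Σ (standard pop × age-specific rate ÷ 1 000)
= 40 900×10.342/1 000 + 32 100×84.975/1 000 + 65 700×196.402/1 000
= 423.01 + 2727.71 + 12903.61 = 16054.33.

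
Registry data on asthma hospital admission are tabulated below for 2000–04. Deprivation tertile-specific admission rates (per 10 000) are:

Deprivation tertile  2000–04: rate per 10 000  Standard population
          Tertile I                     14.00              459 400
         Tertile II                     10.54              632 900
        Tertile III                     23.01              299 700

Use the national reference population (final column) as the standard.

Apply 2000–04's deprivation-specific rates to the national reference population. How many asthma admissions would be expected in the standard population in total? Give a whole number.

2000

Expected asthma admissions = Σ (standard pop × deprivation-specific rate ÷ 10 000)
= 459 400×14.00/10 000 + 632 900×10.54/10 000 + 299 700×23.01/10 000
= 643.16 + 667.08 + 689.61 = 1999.85.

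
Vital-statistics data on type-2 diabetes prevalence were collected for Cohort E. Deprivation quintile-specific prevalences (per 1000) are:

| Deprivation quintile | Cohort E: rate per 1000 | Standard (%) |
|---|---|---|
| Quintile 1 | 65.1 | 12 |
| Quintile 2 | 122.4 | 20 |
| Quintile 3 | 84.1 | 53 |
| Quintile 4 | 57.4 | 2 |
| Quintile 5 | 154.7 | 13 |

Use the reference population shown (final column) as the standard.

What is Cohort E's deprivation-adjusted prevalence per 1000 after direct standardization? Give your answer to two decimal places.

98.12

Standard weights: 0.12, 0.20, 0.53, 0.02, 0.13.
Standardized rate: 0.1200×65.1 + 0.2000×122.4 + 0.5300×84.1 + 0.0200×57.4 + 0.1300×154.7 = 98.1240 per 1000.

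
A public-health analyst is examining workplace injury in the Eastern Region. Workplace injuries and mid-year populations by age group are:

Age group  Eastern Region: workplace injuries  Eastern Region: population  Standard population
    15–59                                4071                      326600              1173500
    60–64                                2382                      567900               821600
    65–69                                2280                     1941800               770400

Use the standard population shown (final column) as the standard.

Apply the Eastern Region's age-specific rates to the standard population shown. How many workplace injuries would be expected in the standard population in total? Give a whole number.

Age-specific rates per 10000 for the Eastern Region: 124.65, 41.94, 11.74.
Expected workplace injuries = Σ (standard pop × age-specific rate ÷ 10000)
= 1173500×124.65/10000 + 821600×41.94/10000 + 770400×11.74/10000
= 14627.43 + 3446.12 + 904.58 = 18978.13.

18978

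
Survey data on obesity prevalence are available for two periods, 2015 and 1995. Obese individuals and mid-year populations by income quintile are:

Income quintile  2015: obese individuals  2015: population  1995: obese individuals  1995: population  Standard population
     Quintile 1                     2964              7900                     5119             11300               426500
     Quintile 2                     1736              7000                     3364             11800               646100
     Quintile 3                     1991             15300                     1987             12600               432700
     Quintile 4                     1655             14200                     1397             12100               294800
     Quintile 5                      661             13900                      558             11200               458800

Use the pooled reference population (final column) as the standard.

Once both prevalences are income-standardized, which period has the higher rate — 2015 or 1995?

1995

Income-specific rates per 1000 for 2015: 375.190, 248.000, 130.131, 116.549, 47.554.
For 1995: 453.009, 285.085, 157.698, 115.455, 49.821.
Standard total = 2258900; weights = 0.1888, 0.2860, 0.1916, 0.1305, 0.2031.
2015: 0.1888×375.190 + 0.2860×248.000 + 0.1916×130.131 + 0.1305×116.549 + 0.2031×47.554 = 191.5691 per 1000.
1995: 0.1888×453.009 + 0.2860×285.085 + 0.1916×157.698 + 0.1305×115.455 + 0.2031×49.821 = 222.4674 per 1000.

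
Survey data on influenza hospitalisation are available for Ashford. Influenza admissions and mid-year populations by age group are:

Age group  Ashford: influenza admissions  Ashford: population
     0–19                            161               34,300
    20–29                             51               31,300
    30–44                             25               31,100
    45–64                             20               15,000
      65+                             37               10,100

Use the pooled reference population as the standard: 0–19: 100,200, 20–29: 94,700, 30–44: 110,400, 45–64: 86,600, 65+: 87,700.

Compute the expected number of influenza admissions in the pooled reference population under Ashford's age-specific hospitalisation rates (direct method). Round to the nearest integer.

1150

Age-specific rates per 100,000 for Ashford: 469.39, 162.94, 80.39, 133.33, 366.34.
Expected influenza admissions = Σ (standard pop × age-specific rate ÷ 100,000)
= 100,200×469.39/100,000 + 94,700×162.94/100,000 + 110,400×80.39/100,000 + 86,600×133.33/100,000 + 87,700×366.34/100,000
= 470.33 + 154.30 + 88.75 + 115.47 + 321.28 = 1150.12.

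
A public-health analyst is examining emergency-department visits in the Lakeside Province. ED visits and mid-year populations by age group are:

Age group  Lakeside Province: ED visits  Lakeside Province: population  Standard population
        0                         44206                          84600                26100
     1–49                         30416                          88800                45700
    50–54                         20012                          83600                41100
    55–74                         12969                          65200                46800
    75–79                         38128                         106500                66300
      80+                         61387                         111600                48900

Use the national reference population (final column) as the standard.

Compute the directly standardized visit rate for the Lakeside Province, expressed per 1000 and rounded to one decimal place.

Age-specific rates per 1000 for the Lakeside Province: 522.530, 342.523, 239.378, 198.911, 358.009, 550.063.
Standard total = 274900; weights = 0.0949, 0.1662, 0.1495, 0.1702, 0.2412, 0.1779.
Standardized rate: 0.0949×522.530 + 0.1662×342.523 + 0.1495×239.378 + 0.1702×198.911 + 0.2412×358.009 + 0.1779×550.063 = 360.3960 per 1000.

360.4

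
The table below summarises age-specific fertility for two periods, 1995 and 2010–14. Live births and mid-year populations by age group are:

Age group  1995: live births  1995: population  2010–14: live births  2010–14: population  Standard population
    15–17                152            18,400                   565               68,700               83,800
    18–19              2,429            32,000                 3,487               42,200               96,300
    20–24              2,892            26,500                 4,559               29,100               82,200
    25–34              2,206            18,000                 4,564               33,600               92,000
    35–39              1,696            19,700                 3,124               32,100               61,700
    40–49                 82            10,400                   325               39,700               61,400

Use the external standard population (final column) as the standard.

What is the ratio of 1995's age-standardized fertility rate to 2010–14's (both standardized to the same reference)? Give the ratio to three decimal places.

0.840

Age-specific rates per 1,000 for 1995: 8.261, 75.906, 109.132, 122.556, 86.091, 7.885.
For 2010–14: 8.224, 82.630, 156.667, 135.833, 97.321, 8.186.
Standard total = 477,400; weights = 0.1755, 0.2017, 0.1722, 0.1927, 0.1292, 0.1286.
1995: 0.1755×8.261 + 0.2017×75.906 + 0.1722×109.132 + 0.1927×122.556 + 0.1292×86.091 + 0.1286×7.885 = 71.3108 per 1,000.
2010–14: 0.1755×8.224 + 0.2017×82.630 + 0.1722×156.667 + 0.1927×135.833 + 0.1292×97.321 + 0.1286×8.186 = 84.8942 per 1,000.
Ratio = 71.3108 ÷ 84.8942 = 0.84000.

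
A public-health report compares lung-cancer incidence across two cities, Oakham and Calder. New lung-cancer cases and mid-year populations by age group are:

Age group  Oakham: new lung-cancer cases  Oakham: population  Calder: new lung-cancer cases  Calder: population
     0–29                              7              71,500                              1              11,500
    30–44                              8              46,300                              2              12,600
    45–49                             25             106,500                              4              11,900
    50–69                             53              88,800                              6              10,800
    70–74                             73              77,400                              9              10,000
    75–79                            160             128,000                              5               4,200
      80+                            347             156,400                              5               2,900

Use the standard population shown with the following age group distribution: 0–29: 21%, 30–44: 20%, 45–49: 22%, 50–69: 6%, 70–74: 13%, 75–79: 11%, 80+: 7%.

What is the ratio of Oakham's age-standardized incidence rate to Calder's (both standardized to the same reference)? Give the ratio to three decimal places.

Age-specific rates per 100,000 for Oakham: 9.79, 17.28, 23.47, 59.68, 94.32, 125.00, 221.87.
For Calder: 8.70, 15.87, 33.61, 55.56, 90.00, 119.05, 172.41.
Standard weights: 0.21, 0.20, 0.22, 0.06, 0.13, 0.11, 0.07.
Oakham: 0.2100×9.79 + 0.2000×17.28 + 0.2200×23.47 + 0.0600×59.68 + 0.1300×94.32 + 0.1100×125.00 + 0.0700×221.87 = 55.7987 per 100,000.
Calder: 0.2100×8.70 + 0.2000×15.87 + 0.2200×33.61 + 0.0600×55.56 + 0.1300×90.00 + 0.1100×119.05 + 0.0700×172.41 = 52.5932 per 100,000.
Ratio = 55.7987 ÷ 52.5932 = 1.06095.

1.061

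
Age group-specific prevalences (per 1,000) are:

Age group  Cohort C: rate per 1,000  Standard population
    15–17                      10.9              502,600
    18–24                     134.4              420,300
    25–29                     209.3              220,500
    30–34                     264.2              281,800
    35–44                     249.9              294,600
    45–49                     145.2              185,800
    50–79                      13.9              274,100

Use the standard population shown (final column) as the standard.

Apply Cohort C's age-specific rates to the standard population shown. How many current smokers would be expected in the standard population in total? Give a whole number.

286978

Expected current smokers = Σ (standard pop × age-specific rate ÷ 1,000)
= 502,600×10.9/1,000 + 420,300×134.4/1,000 + 220,500×209.3/1,000 + 281,800×264.2/1,000 + 294,600×249.9/1,000 + 185,800×145.2/1,000 + 274,100×13.9/1,000
= 5478.34 + 56488.32 + 46150.65 + 74451.56 + 73620.54 + 26978.16 + 3809.99 = 286977.56.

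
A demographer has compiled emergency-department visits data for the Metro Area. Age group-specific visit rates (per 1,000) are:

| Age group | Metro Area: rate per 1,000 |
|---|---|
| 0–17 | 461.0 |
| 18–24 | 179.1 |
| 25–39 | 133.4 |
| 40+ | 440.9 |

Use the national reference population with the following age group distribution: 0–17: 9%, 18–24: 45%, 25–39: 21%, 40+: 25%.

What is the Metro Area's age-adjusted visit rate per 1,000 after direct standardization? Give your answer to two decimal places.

Standard weights: 0.09, 0.45, 0.21, 0.25.
Standardized rate: 0.0900×461.0 + 0.4500×179.1 + 0.2100×133.4 + 0.2500×440.9 = 260.3240 per 1,000.

260.32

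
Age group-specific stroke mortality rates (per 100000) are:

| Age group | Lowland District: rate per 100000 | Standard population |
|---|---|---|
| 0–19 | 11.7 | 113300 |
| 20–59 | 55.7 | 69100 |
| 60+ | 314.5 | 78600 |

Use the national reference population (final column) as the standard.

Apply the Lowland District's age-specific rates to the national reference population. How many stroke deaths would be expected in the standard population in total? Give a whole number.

Expected stroke deaths = Σ (standard pop × age-specific rate ÷ 100000)
= 113300×11.7/100000 + 69100×55.7/100000 + 78600×314.5/100000
= 13.26 + 38.49 + 247.20 = 298.94.

299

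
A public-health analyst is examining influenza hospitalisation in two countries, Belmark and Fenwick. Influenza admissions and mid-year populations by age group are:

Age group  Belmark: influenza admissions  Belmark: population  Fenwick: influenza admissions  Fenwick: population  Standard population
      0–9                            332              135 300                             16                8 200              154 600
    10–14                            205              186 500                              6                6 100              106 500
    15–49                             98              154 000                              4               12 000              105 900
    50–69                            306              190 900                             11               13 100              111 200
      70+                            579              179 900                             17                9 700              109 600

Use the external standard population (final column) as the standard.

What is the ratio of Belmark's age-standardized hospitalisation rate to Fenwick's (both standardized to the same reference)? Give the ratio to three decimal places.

1.506

Age-specific rates per 100 000 for Belmark: 245.38, 109.92, 63.64, 160.29, 321.85.
For Fenwick: 195.12, 98.36, 33.33, 83.97, 175.26.
Standard total = 587 800; weights = 0.2630, 0.1812, 0.1802, 0.1892, 0.1865.
Belmark: 0.2630×245.38 + 0.1812×109.92 + 0.1802×63.64 + 0.1892×160.29 + 0.1865×321.85 = 186.2543 per 100 000.
Fenwick: 0.2630×195.12 + 0.1812×98.36 + 0.1802×33.33 + 0.1892×83.97 + 0.1865×175.26 = 123.7103 per 100 000.
Ratio = 186.2543 ÷ 123.7103 = 1.50557.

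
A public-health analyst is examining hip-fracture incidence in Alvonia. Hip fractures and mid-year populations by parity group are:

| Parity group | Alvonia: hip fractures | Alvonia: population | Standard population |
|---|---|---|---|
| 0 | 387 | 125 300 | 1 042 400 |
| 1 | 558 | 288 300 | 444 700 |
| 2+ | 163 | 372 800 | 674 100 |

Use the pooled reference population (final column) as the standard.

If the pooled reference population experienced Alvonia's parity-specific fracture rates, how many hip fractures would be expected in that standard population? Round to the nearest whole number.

Parity-specific rates per 100 000 for Alvonia: 308.86, 193.55, 43.72.
Expected hip fractures = Σ (standard pop × parity-specific rate ÷ 100 000)
= 1 042 400×308.86/100 000 + 444 700×193.55/100 000 + 674 100×43.72/100 000
= 3219.54 + 860.71 + 294.74 = 4374.99.

4375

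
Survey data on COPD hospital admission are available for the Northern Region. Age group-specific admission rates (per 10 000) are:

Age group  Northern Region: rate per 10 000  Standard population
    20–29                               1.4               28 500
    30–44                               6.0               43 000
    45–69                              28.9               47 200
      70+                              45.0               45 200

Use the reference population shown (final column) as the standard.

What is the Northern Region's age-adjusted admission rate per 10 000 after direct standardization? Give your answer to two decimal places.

22.55

Standard total = 163 900; weights = 0.1739, 0.2624, 0.2880, 0.2758.
Standardized rate: 0.1739×1.4 + 0.2624×6.0 + 0.2880×28.9 + 0.2758×45.0 = 22.5502 per 10 000.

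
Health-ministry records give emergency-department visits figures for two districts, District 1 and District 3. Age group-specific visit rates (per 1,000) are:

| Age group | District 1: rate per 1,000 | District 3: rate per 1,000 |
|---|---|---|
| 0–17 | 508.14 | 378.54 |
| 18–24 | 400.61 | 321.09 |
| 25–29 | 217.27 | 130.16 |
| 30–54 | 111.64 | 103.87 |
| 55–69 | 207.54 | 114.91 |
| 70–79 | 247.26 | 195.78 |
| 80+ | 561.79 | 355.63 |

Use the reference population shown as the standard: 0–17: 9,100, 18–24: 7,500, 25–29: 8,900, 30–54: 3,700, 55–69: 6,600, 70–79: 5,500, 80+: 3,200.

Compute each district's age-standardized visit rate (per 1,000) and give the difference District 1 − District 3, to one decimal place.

92.9

Standard total = 44,500; weights = 0.2045, 0.1685, 0.2000, 0.0831, 0.1483, 0.1236, 0.0719.
District 1: 0.2045×508.14 + 0.1685×400.61 + 0.2000×217.27 + 0.0831×111.64 + 0.1483×207.54 + 0.1236×247.26 + 0.0719×561.79 = 325.9066 per 1,000.
District 3: 0.2045×378.54 + 0.1685×321.09 + 0.2000×130.16 + 0.0831×103.87 + 0.1483×114.91 + 0.1236×195.78 + 0.0719×355.63 = 233.0077 per 1,000.
Difference = 325.9066 − 233.0077 = 92.8988.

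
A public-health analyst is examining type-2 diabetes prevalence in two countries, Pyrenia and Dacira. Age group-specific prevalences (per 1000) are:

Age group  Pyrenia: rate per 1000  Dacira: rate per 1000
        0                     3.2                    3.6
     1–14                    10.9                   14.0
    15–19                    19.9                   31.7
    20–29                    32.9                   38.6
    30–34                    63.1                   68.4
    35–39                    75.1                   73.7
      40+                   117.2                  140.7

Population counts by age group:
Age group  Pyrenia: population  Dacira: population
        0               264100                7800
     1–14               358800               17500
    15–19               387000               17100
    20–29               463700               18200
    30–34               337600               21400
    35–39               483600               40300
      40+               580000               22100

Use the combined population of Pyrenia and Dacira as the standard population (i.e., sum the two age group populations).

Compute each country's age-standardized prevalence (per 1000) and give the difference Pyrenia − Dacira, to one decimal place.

Combined standard total = 3019200; weights = 0.0901, 0.1246, 0.1338, 0.1596, 0.1189, 0.1735, 0.1994.
Pyrenia: 0.0901×3.2 + 0.1246×10.9 + 0.1338×19.9 + 0.1596×32.9 + 0.1189×63.1 + 0.1735×75.1 + 0.1994×117.2 = 53.4684 per 1000.
Dacira: 0.0901×3.6 + 0.1246×14.0 + 0.1338×31.7 + 0.1596×38.6 + 0.1189×68.4 + 0.1735×73.7 + 0.1994×140.7 = 61.4536 per 1000.
Difference = 53.4684 − 61.4536 = -7.9853.

-8.0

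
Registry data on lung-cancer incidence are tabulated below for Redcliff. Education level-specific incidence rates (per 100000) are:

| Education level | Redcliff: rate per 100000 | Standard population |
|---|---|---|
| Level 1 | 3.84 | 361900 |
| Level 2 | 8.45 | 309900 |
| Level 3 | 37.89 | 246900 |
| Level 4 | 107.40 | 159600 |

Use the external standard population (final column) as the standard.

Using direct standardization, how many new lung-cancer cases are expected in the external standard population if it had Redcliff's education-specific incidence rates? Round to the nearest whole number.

Expected new lung-cancer cases = Σ (standard pop × education-specific rate ÷ 100000)
= 361900×3.84/100000 + 309900×8.45/100000 + 246900×37.89/100000 + 159600×107.40/100000
= 13.90 + 26.19 + 93.55 + 171.41 = 305.04.

305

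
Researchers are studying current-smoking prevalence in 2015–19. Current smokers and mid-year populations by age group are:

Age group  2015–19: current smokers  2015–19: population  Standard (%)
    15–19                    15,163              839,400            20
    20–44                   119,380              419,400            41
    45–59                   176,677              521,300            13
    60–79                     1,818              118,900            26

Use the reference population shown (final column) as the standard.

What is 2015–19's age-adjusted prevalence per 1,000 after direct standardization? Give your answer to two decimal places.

Age-specific rates per 1,000 for 2015–19: 18.064, 284.645, 338.916, 15.290.
Standard weights: 0.20, 0.41, 0.13, 0.26.
Standardized rate: 0.2000×18.064 + 0.4100×284.645 + 0.1300×338.916 + 0.2600×15.290 = 168.3517 per 1,000.

168.35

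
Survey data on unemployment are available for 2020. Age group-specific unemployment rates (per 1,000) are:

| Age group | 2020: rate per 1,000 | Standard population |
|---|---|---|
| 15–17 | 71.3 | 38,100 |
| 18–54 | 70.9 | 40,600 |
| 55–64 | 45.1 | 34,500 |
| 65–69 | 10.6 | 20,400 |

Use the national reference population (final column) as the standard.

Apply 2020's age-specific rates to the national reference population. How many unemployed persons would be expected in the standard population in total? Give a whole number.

Expected unemployed persons = Σ (standard pop × age-specific rate ÷ 1,000)
= 38,100×71.3/1,000 + 40,600×70.9/1,000 + 34,500×45.1/1,000 + 20,400×10.6/1,000
= 2716.53 + 2878.54 + 1555.95 + 216.24 = 7367.26.

7367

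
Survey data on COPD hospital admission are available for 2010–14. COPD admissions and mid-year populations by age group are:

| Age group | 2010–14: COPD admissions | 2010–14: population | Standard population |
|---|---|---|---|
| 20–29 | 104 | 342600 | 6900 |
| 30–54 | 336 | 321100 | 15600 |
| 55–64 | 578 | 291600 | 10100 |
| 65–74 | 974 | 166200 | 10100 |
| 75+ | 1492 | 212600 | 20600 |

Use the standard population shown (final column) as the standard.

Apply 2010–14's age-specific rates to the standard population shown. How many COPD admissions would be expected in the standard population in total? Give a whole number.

Age-specific rates per 10000 for 2010–14: 3.04, 10.46, 19.82, 58.60, 70.18.
Expected COPD admissions = Σ (standard pop × age-specific rate ÷ 10000)
= 6900×3.04/10000 + 15600×10.46/10000 + 10100×19.82/10000 + 10100×58.60/10000 + 20600×70.18/10000
= 2.09 + 16.32 + 20.02 + 59.19 + 144.57 = 242.20.

242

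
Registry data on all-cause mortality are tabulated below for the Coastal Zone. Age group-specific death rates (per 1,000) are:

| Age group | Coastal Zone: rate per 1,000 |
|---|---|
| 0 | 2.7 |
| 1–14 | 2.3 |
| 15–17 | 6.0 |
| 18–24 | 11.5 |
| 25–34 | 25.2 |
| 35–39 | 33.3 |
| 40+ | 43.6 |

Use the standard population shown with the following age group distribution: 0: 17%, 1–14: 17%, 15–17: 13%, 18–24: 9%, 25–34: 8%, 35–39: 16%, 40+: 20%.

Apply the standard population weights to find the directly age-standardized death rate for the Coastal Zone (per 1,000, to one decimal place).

Standard weights: 0.17, 0.17, 0.13, 0.09, 0.08, 0.16, 0.20.
Standardized rate: 0.1700×2.7 + 0.1700×2.3 + 0.1300×6.0 + 0.0900×11.5 + 0.0800×25.2 + 0.1600×33.3 + 0.2000×43.6 = 18.7290 per 1,000.

18.7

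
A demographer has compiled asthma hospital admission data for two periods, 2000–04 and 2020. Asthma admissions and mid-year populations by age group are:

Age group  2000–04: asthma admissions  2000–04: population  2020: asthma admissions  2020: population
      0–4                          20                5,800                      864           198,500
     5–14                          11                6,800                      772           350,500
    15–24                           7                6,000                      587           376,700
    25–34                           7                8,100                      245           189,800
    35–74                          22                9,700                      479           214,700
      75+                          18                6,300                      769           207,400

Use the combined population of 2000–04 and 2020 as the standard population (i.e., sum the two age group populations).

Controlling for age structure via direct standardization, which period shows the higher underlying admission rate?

Age-specific rates per 10,000 for 2000–04: 34.48, 16.18, 11.67, 8.64, 22.68, 28.57.
For 2020: 43.53, 22.03, 15.58, 12.91, 22.31, 37.08.
Combined standard total = 1,580,300; weights = 0.1293, 0.2261, 0.2422, 0.1252, 0.1420, 0.1352.
2000–04: 0.1293×34.48 + 0.2261×16.18 + 0.2422×11.67 + 0.1252×8.64 + 0.1420×22.68 + 0.1352×28.57 = 19.1071 per 10,000.
2020: 0.1293×43.53 + 0.2261×22.03 + 0.2422×15.58 + 0.1252×12.91 + 0.1420×22.31 + 0.1352×37.08 = 24.1791 per 10,000.

2020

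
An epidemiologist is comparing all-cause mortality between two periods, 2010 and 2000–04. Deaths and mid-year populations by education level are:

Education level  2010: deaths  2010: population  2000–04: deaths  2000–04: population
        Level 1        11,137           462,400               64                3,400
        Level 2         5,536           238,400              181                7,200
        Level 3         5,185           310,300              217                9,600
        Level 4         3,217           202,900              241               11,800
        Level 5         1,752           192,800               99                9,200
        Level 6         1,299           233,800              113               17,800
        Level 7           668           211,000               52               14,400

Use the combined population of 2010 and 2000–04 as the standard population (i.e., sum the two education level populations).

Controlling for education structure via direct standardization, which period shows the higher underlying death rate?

Education-specific rates per 100,000 for 2010: 2408.52, 2322.15, 1670.96, 1585.51, 908.71, 555.60, 316.59.
For 2000–04: 1882.35, 2513.89, 2260.42, 2042.37, 1076.09, 634.83, 361.11.
Combined standard total = 1,925,000; weights = 0.2420, 0.1276, 0.1662, 0.1115, 0.1049, 0.1307, 0.1171.
2010: 0.2420×2408.52 + 0.1276×2322.15 + 0.1662×1670.96 + 0.1115×1585.51 + 0.1049×908.71 + 0.1307×555.60 + 0.1171×316.59 = 1538.6325 per 100,000.
2000–04: 0.2420×1882.35 + 0.1276×2513.89 + 0.1662×2260.42 + 0.1115×2042.37 + 0.1049×1076.09 + 0.1307×634.83 + 0.1171×361.11 = 1617.8200 per 100,000.
The crude rates (1555.09 vs 1317.44) would put 2010 higher, but that reflects its education composition; once standardized to a common education structure, 2000–04 has the higher underlying rate.

2000–04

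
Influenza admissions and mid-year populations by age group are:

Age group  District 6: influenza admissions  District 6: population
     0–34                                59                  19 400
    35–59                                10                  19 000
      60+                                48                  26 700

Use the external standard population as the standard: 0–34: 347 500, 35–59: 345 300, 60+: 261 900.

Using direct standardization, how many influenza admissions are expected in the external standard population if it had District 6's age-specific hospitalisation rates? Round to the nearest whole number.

Age-specific rates per 100 000 for District 6: 304.12, 52.63, 179.78.
Expected influenza admissions = Σ (standard pop × age-specific rate ÷ 100 000)
= 347 500×304.12/100 000 + 345 300×52.63/100 000 + 261 900×179.78/100 000
= 1056.83 + 181.74 + 470.83 = 1709.40.

1709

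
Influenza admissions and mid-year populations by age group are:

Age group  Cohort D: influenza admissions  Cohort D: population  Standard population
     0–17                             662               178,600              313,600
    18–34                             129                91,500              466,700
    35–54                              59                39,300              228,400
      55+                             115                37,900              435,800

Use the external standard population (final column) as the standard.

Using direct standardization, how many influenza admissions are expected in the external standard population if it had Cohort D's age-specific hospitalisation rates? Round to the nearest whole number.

Age-specific rates per 100,000 for Cohort D: 370.66, 140.98, 150.13, 303.43.
Expected influenza admissions = Σ (standard pop × age-specific rate ÷ 100,000)
= 313,600×370.66/100,000 + 466,700×140.98/100,000 + 228,400×150.13/100,000 + 435,800×303.43/100,000
= 1162.39 + 657.97 + 342.89 + 1322.35 = 3485.60.

3486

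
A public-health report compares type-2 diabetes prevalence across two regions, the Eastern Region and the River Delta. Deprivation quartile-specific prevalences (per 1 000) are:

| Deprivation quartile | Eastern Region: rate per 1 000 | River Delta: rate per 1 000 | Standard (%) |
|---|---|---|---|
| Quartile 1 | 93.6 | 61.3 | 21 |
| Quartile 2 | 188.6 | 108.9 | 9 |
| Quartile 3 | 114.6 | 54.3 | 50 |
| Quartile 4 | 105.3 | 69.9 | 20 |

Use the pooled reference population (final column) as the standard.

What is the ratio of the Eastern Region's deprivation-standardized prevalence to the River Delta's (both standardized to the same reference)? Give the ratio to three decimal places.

1.802

Standard weights: 0.21, 0.09, 0.50, 0.20.
The Eastern Region: 0.2100×93.6 + 0.0900×188.6 + 0.5000×114.6 + 0.2000×105.3 = 114.9900 per 1 000.
The River Delta: 0.2100×61.3 + 0.0900×108.9 + 0.5000×54.3 + 0.2000×69.9 = 63.8040 per 1 000.
Ratio = 114.9900 ÷ 63.8040 = 1.80224.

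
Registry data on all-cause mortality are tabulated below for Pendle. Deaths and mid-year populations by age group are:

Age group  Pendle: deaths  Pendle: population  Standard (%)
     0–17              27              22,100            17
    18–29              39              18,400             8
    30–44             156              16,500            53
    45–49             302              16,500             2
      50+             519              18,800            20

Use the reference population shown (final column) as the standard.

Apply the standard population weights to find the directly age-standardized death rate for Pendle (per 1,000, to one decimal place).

11.3

Age-specific rates per 1,000 for Pendle: 1.222, 2.120, 9.455, 18.303, 27.606.
Standard weights: 0.17, 0.08, 0.53, 0.02, 0.20.
Standardized rate: 0.1700×1.222 + 0.0800×2.120 + 0.5300×9.455 + 0.0200×18.303 + 0.2000×27.606 = 11.2755 per 1,000.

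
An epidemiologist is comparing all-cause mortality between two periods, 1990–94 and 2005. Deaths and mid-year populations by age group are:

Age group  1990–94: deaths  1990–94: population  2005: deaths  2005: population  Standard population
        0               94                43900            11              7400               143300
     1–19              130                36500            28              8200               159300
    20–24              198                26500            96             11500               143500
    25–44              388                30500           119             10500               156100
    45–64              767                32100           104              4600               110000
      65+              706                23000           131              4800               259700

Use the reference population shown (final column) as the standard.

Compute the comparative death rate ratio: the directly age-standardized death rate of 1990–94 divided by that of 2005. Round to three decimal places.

1.093

Age-specific rates per 1000 for 1990–94: 2.141, 3.562, 7.472, 12.721, 23.894, 30.696.
For 2005: 1.486, 3.415, 8.348, 11.333, 22.609, 27.292.
Standard total = 971900; weights = 0.1474, 0.1639, 0.1476, 0.1606, 0.1132, 0.2672.
1990–94: 0.1474×2.141 + 0.1639×3.562 + 0.1476×7.472 + 0.1606×12.721 + 0.1132×23.894 + 0.2672×30.696 = 14.9524 per 1000.
2005: 0.1474×1.486 + 0.1639×3.415 + 0.1476×8.348 + 0.1606×11.333 + 0.1132×22.609 + 0.2672×27.292 = 13.6831 per 1000.
Ratio = 14.9524 ÷ 13.6831 = 1.09276.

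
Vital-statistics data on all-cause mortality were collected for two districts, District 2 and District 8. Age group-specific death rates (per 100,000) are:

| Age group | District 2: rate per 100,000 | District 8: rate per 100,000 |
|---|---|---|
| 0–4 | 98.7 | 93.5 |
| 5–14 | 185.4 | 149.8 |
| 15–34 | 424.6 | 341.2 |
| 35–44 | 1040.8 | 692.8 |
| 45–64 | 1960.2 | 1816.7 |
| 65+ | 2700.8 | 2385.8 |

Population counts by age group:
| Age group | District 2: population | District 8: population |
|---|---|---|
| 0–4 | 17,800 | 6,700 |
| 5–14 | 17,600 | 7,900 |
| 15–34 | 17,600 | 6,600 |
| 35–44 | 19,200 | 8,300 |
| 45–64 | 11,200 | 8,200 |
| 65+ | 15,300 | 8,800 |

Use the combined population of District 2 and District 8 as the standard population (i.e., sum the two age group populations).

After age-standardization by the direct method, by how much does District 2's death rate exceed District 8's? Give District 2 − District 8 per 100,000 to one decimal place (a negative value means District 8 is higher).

158.4

Combined standard total = 145,200; weights = 0.1687, 0.1756, 0.1667, 0.1894, 0.1336, 0.1660.
District 2: 0.1687×98.7 + 0.1756×185.4 + 0.1667×424.6 + 0.1894×1040.8 + 0.1336×1960.2 + 0.1660×2700.8 = 1027.2750 per 100,000.
District 8: 0.1687×93.5 + 0.1756×149.8 + 0.1667×341.2 + 0.1894×692.8 + 0.1336×1816.7 + 0.1660×2385.8 = 868.8805 per 100,000.
Difference = 1027.2750 − 868.8805 = 158.3945.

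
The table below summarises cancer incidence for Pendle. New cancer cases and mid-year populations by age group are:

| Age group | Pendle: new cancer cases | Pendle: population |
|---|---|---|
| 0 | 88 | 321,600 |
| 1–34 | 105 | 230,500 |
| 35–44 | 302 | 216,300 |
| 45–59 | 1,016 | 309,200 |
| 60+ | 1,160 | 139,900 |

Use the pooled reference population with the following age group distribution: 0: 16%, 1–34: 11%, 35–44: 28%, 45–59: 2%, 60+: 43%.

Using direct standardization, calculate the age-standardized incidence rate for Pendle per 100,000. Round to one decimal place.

411.6

Age-specific rates per 100,000 for Pendle: 27.36, 45.55, 139.62, 328.59, 829.16.
Standard weights: 0.16, 0.11, 0.28, 0.02, 0.43.
Standardized rate: 0.1600×27.36 + 0.1100×45.55 + 0.2800×139.62 + 0.0200×328.59 + 0.4300×829.16 = 411.5950 per 100,000.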